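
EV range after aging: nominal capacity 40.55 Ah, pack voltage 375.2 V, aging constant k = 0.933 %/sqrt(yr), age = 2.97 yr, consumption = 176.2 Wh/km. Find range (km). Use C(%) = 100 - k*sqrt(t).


Step 1: capacity retention = 100 - 0.933 * sqrt(2.97) = 100 - 0.933 * 1.7234 = 98.392%
Step 2: C_now = 40.55 * 98.392/100 = 39.898 Ah
Step 3: E_pack = V * C_now = 375.2 * 39.898 = 14970 Wh
Step 4: range = E_pack / consumption = 14970 / 176.2 = 84.96 km

84.96 km


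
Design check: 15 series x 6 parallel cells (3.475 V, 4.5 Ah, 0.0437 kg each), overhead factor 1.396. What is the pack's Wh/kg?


Step 1: V_pack = 15 * 3.475 = 52.125 V
Step 2: C_pack = 6 * 4.5 = 27 Ah
Step 3: E_pack = V_pack * C_pack = 52.125 * 27 = 1407.4 Wh
Step 4: m_pack = 15 * 6 * 0.0437 * 1.396 = 5.4905 kg
Step 5: ED = E_pack / m_pack = 1407.4 / 5.4905 = 256.3 Wh/kg

256.3 Wh/kg


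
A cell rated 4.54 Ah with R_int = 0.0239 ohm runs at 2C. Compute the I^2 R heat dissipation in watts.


Step 1: I = C_rate * capacity = 2 * 4.54 = 9.08 A
Step 2: Q = I^2 * R = 9.08^2 * 0.0239 = 82.446 * 0.0239 = 1.970 W

1.970 W


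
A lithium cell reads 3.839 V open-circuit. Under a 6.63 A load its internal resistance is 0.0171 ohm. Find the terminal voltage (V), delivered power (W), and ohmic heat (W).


Step 1: V_terminal = OCV - I*R = 3.839 - 6.63 * 0.0171 = 3.7256 V
Step 2: P_out = V_terminal * I = 3.7256 * 6.63 = 24.70 W
Step 3: Q = I^2 * R = 6.63^2 * 0.0171 = 0.7517 W

V=3.7256 V, P=24.70 W, Q=0.7517 W


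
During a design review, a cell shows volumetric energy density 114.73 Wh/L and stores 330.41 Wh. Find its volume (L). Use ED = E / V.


V = E / ED = 330.41 / 114.73 = 2.880 L

2.880 L


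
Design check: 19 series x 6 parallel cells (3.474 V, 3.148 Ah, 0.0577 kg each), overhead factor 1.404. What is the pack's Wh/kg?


Step 1: V_pack = 19 * 3.474 = 66.006 V
Step 2: C_pack = 6 * 3.148 = 18.888 Ah
Step 3: E_pack = V_pack * C_pack = 66.006 * 18.888 = 1246.7 Wh
Step 4: m_pack = 19 * 6 * 0.0577 * 1.404 = 9.2352 kg
Step 5: ED = E_pack / m_pack = 1246.7 / 9.2352 = 135.0 Wh/kg

135.0 Wh/kg


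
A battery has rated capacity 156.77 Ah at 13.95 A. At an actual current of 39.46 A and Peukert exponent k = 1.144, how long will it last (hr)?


Step 1: t_rated = C / I_rated = 156.77 / 13.95 = 11.238 hr
Step 2: ratio = 13.95 / 39.46 = 0.35352
Step 3: ratio^k = 0.35352^1.144 = 0.30436
Step 4: t = t_rated * ratio^k = 11.238 * 0.30436 = 3.420 hr

3.420 hr


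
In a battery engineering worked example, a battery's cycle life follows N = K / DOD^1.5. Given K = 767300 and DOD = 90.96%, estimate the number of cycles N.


DOD^1.5 = 867.51
N = K / DOD^1.5 = 767300 / 867.51 = 884.5

884.5 cycles


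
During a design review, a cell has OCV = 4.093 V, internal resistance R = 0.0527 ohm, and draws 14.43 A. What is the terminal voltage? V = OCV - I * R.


IR drop = 14.43 * 0.0527 = 0.76046 V
V = 4.093 - 0.76046 = 3.333 V

3.333 V


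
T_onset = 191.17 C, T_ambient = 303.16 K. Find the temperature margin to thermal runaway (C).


Convert: T_ambient = 303.16 K = 30.01 C
margin = 191.17 - 30.01 = 161.16 C

161.16 C


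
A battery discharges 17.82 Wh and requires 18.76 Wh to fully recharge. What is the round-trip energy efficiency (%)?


eta_e = E_dis / E_chg * 100 = 17.82 / 18.76 * 100 = 94.99%

94.99%


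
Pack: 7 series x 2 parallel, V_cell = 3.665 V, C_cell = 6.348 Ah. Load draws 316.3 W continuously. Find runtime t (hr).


Step 1: E_pack = Ns * V_cell * Np * C_cell = 7 * 3.665 * 2 * 6.348 = 325.72 Wh
Step 2: t = E_pack / P = 325.72 / 316.3 = 1.030 hr

1.030 hr


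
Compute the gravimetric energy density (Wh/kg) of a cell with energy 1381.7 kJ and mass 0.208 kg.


Convert: E = 1381.7 kJ = 383.81 Wh
ED = E / m = 383.81 / 0.208 = 1845 Wh/kg

1845 Wh/kg


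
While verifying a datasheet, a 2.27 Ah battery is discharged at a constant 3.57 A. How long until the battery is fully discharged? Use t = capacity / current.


t = capacity / current = 2.27 / 3.57 = 0.6359 hr

0.6359 hr


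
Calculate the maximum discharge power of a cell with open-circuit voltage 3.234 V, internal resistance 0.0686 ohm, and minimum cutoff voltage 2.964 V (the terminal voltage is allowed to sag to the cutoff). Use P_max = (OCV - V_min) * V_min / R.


P_max = (OCV - V_min) * V_min / R = (3.234 - 2.964) * 2.964 / 0.0686 = 0.27 * 2.964 / 0.0686 = 11.67 W

11.67 W


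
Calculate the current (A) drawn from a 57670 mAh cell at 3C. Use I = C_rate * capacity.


Convert: capacity = 57670 mAh = 57.67 Ah
I = C_rate * capacity = 3 * 57.67 = 173.01 A

173.01 A


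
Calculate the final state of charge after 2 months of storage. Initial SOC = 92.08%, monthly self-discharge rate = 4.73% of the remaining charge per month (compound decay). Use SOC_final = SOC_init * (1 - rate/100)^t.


decay = (1 - 4.73/100)^2 = 0.90764
SOC_final = 92.08 * 0.90764 = 83.58%

83.58%


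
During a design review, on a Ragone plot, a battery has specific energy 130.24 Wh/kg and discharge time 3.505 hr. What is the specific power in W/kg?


Specific power = 130.24 Wh/kg / 3.505 hr = 37.16 W/kg

37.16 W/kg


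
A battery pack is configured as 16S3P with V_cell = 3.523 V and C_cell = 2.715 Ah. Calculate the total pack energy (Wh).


V_pack = 16 * 3.523 = 56.368 V
C_pack = 3 * 2.715 = 8.145 Ah
E = V_pack * C_pack = 56.368 * 8.145 = 459.1 Wh

459.1 Wh


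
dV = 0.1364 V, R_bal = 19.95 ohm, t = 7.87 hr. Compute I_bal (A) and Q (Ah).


I_bal = dV / R = 0.1364 / 19.95 = 0.0068371 A
Q = I_bal * t = 0.0068371 * 7.87 = 0.05381 Ah

I=0.0068371 A, Q=0.05381 Ah


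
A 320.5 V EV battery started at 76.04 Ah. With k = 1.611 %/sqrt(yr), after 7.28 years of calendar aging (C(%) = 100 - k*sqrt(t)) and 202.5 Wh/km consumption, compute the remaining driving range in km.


Step 1: capacity retention = 100 - 1.611 * sqrt(7.28) = 100 - 1.611 * 2.6981 = 95.653%
Step 2: C_now = 76.04 * 95.653/100 = 72.735 Ah
Step 3: E_pack = V * C_now = 320.5 * 72.735 = 23312 Wh
Step 4: range = E_pack / consumption = 23312 / 202.5 = 115.1 km

115.1 km


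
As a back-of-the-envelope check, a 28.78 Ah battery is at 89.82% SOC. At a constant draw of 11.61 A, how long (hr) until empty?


Step 1: remaining = SOC/100 * C_total = 89.82/100 * 28.78 = 25.85 Ah
Step 2: t = remaining / I = 25.85 / 11.61 = 2.227 hr

2.227 hr


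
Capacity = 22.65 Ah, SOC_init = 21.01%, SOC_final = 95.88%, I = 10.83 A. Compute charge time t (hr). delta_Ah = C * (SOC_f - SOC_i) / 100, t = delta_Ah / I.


delta_Ah = 22.65 * (95.88 - 21.01) / 100 = 16.958 Ah
t = delta_Ah / I = 16.958 / 10.83 = 1.566 hr

1.566 hr


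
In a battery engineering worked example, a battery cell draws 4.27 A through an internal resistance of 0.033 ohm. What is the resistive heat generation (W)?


Q = I^2 * R = 4.27^2 * 0.033 = 0.6017 W

0.6017 W


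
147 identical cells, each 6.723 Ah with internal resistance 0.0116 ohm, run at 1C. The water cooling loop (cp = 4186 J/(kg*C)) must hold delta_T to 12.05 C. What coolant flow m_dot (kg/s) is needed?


Step 1: I = 1 * 6.723 = 6.723 A
Step 2: Q_cell = I^2 * R = 6.723^2 * 0.0116 = 0.52431 W
Step 3: Q_total = 147 * 0.52431 = 77.074 W
Step 4: m_dot = Q_total / (cp * dT) = 77.074 / (4186 * 12.05) = 0.001528 kg/s

0.001528 kg/s


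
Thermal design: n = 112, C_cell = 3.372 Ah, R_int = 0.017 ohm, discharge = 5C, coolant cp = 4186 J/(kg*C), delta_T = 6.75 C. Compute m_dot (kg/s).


Step 1: I = 5 * 3.372 = 16.86 A
Step 2: Q_cell = I^2 * R = 16.86^2 * 0.017 = 4.8324 W
Step 3: Q_total = 112 * 4.8324 = 541.23 W
Step 4: m_dot = Q_total / (cp * dT) = 541.23 / (4186 * 6.75) = 0.01915 kg/s

0.01915 kg/s


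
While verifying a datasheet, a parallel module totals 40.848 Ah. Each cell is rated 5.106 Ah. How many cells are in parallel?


n = C_total / C_cell = 40.848 / 5.106 = 8

8


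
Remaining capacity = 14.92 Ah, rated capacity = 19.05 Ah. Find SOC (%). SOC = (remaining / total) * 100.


SOC% = 14.92 / 19.05 * 100 = 78.32%

78.32%


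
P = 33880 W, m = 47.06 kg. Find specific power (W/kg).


SP = P / m = 33880 / 47.06 = 719.9 W/kg

719.9 W/kg


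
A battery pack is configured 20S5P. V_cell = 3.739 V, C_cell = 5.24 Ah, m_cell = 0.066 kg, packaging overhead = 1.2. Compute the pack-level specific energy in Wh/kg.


Step 1: V_pack = 20 * 3.739 = 74.78 V
Step 2: C_pack = 5 * 5.24 = 26.2 Ah
Step 3: E_pack = V_pack * C_pack = 74.78 * 26.2 = 1959.2 Wh
Step 4: m_pack = 20 * 5 * 0.066 * 1.2 = 7.92 kg
Step 5: ED = E_pack / m_pack = 1959.2 / 7.92 = 247.4 Wh/kg

247.4 Wh/kg


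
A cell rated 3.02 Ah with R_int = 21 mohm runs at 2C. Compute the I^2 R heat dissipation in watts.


Convert: R = 21 mohm = 0.021 ohm
Step 1: I = C_rate * capacity = 2 * 3.02 = 6.04 A
Step 2: Q = I^2 * R = 6.04^2 * 0.021 = 36.482 * 0.021 = 0.7661 W

0.7661 W


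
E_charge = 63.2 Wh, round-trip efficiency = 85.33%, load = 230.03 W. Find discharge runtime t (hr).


Step 1: E_discharge = eta/100 * E_charge = 85.33/100 * 63.2 = 53.929 Wh
Step 2: t = E_discharge / P = 53.929 / 230.03 = 0.2344 hr

0.2344 hr


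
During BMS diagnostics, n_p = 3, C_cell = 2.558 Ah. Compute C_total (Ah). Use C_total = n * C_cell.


Parallel capacities add: 3 * 2.558 Ah = 7.674 Ah

7.674 Ah


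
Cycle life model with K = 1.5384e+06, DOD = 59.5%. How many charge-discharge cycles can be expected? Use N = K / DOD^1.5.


DOD^1.5 = 458.96
N = K / DOD^1.5 = 1.5384e+06 / 458.96 = 3352

3352 cycles


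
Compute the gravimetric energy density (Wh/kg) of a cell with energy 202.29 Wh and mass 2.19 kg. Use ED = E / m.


ED = E / m = 202.29 / 2.19 = 92.37 Wh/kg

92.37 Wh/kg


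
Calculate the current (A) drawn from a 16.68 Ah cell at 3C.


At 3C: I = 3 * 16.68 Ah = 50.04 A

50.04 A


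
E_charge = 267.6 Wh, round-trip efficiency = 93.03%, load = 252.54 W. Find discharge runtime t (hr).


Step 1: E_discharge = eta/100 * E_charge = 93.03/100 * 267.6 = 248.95 Wh
Step 2: t = E_discharge / P = 248.95 / 252.54 = 0.9858 hr

0.9858 hr


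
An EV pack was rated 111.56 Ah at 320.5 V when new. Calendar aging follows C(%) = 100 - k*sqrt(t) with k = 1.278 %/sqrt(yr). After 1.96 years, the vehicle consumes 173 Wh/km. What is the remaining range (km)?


Step 1: capacity retention = 100 - 1.278 * sqrt(1.96) = 100 - 1.278 * 1.4 = 98.211%
Step 2: C_now = 111.56 * 98.211/100 = 109.56 Ah
Step 3: E_pack = V * C_now = 320.5 * 109.56 = 35114 Wh
Step 4: range = E_pack / consumption = 35114 / 173 = 203.0 km

203.0 km


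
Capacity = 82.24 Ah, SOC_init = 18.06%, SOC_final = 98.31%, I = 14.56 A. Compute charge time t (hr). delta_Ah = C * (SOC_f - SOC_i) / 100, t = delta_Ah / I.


delta_Ah = 82.24 * (98.31 - 18.06) / 100 = 65.998 Ah
t = delta_Ah / I = 65.998 / 14.56 = 4.533 hr

4.533 hr


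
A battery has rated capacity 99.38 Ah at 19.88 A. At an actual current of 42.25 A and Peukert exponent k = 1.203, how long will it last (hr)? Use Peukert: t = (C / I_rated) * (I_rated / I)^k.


Step 1: t_rated = C / I_rated = 99.38 / 19.88 = 4.999 hr
Step 2: ratio = 19.88 / 42.25 = 0.47053
Step 3: ratio^k = 0.47053^1.203 = 0.40376
Step 4: t = t_rated * ratio^k = 4.999 * 0.40376 = 2.018 hr

2.018 hr


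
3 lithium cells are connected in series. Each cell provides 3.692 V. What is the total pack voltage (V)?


V_pack = n * V_cell = 3 * 3.692 = 11.076 V

11.076 V


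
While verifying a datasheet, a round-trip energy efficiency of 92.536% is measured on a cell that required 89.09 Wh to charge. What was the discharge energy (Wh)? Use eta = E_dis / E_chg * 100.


E_dis = eta/100 * E_chg = 92.536/100 * 89.09 = 82.44 Wh

82.44 Wh


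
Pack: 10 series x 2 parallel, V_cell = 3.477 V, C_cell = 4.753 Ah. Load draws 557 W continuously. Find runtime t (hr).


Step 1: E_pack = Ns * V_cell * Np * C_cell = 10 * 3.477 * 2 * 4.753 = 330.52 Wh
Step 2: t = E_pack / P = 330.52 / 557 = 0.5934 hr

0.5934 hr


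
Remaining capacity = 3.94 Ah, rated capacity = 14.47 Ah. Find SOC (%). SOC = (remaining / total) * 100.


SOC = (remaining / total) * 100 = (3.94 / 14.47) * 100 = 27.23%

27.23%


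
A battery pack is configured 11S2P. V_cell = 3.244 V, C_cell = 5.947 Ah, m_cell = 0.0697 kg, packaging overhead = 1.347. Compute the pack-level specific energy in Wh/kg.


Step 1: V_pack = 11 * 3.244 = 35.684 V
Step 2: C_pack = 2 * 5.947 = 11.894 Ah
Step 3: E_pack = V_pack * C_pack = 35.684 * 11.894 = 424.43 Wh
Step 4: m_pack = 11 * 2 * 0.0697 * 1.347 = 2.0655 kg
Step 5: ED = E_pack / m_pack = 424.43 / 2.0655 = 205.5 Wh/kg

205.5 Wh/kg


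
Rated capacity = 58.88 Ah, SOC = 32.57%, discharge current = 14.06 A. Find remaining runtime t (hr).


Step 1: remaining = SOC/100 * C_total = 32.57/100 * 58.88 = 19.177 Ah
Step 2: t = remaining / I = 19.177 / 14.06 = 1.364 hr

1.364 hr


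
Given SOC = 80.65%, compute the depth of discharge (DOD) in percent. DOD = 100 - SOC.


Complement of SOC: DOD = 100% - 80.65% = 19.35%

19.35%


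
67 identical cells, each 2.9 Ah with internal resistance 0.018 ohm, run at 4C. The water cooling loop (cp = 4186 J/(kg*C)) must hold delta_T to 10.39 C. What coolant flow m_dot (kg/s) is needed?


Step 1: I = 4 * 2.9 = 11.6 A
Step 2: Q_cell = I^2 * R = 11.6^2 * 0.018 = 2.4221 W
Step 3: Q_total = 67 * 2.4221 = 162.28 W
Step 4: m_dot = Q_total / (cp * dT) = 162.28 / (4186 * 10.39) = 0.003731 kg/s

0.003731 kg/s


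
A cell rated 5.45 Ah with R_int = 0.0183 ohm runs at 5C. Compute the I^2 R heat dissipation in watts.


Step 1: I = C_rate * capacity = 5 * 5.45 = 27.25 A
Step 2: Q = I^2 * R = 27.25^2 * 0.0183 = 742.56 * 0.0183 = 13.59 W

13.59 W


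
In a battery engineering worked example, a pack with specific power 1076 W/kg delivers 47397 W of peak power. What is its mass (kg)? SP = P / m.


m = P / SP = 47397 / 1076 = 44.05 kg

44.05 kg


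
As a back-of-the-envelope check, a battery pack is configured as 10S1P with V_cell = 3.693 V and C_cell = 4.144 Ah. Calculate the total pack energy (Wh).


E = Ns * Vcell * Np * Ccell = 10 * 3.693 * 1 * 4.144 = 153.0 Wh

153.0 Wh


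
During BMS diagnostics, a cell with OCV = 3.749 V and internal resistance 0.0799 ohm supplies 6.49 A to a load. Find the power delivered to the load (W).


Step 1: V_terminal = OCV - I*R = 3.749 - 6.49 * 0.0799 = 3.2304 V
Step 2: P_out = V_terminal * I = 3.2304 * 6.49 = 20.97 W

20.97 W


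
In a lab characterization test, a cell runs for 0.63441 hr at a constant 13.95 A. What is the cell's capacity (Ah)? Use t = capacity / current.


C = I * t = 13.95 * 0.63441 = 8.850 Ah

8.850 Ah


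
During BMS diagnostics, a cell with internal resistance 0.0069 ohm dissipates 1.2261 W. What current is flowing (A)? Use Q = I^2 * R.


I = sqrt(Q / R) = sqrt(1.2261 / 0.0069) = sqrt(177.7) = 13.33 A

13.33 A


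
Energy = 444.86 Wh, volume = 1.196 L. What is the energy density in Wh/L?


ED = E / V = 444.86 / 1.196 = 372.0 Wh/L

372.0 Wh/L


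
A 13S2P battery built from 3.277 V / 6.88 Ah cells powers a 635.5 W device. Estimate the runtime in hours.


Step 1: E_pack = Ns * V_cell * Np * C_cell = 13 * 3.277 * 2 * 6.88 = 586.19 Wh
Step 2: t = E_pack / P = 586.19 / 635.5 = 0.9224 hr

0.9224 hr


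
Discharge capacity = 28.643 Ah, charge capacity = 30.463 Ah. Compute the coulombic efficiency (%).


eta_c = Q_dis / Q_chg * 100 = 28.643 / 30.463 * 100 = 94.03%

94.03%


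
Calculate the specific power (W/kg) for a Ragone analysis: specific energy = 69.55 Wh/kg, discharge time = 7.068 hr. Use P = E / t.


P_specific = E / t = 69.55 / 7.068 = 9.840 W/kg

9.840 W/kg


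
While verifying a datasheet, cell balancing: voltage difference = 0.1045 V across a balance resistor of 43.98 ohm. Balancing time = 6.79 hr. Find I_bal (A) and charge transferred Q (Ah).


I_bal = dV / R = 0.1045 / 43.98 = 0.0023761 A
Q = I_bal * t = 0.0023761 * 6.79 = 0.01613 Ah

I=0.0023761 A, Q=0.01613 Ah


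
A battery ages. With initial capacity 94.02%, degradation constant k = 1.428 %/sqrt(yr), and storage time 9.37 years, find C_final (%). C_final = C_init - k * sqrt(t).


Step 1: sqrt(9.37 yr) = 3.061
Step 2: drop = 1.428 * 3.061 = 4.3711
Step 3: C_final = 94.02 - 4.3711 = 89.65%

89.65%


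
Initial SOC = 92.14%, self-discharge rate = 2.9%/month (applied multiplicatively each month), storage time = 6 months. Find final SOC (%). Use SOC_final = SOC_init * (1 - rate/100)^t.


Monthly retention factor = 1 - 2.9/100 = 0.971
Over 6 months: factor^6 = 0.83814
SOC_final = 92.14 * 0.83814 = 77.23%

77.23%


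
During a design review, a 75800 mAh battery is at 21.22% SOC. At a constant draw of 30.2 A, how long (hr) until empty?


Convert: C_total = 75800 mAh = 75.8 Ah
Step 1: remaining = SOC/100 * C_total = 21.22/100 * 75.8 = 16.085 Ah
Step 2: t = remaining / I = 16.085 / 30.2 = 0.5326 hr

0.5326 hr


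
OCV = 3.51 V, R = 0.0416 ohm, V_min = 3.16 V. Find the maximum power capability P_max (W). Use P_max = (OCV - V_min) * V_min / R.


dV = OCV - V_min = 0.35 V (so I_max = dV / R)
P_max = dV * V_min / R = 0.35 * 3.16 / 0.0416 = 26.59 W

26.59 W


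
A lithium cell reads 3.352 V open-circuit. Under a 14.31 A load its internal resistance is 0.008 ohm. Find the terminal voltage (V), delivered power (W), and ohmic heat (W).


Step 1: V_terminal = OCV - I*R = 3.352 - 14.31 * 0.008 = 3.2375 V
Step 2: P_out = V_terminal * I = 3.2375 * 14.31 = 46.33 W
Step 3: Q = I^2 * R = 14.31^2 * 0.008 = 1.638 W

V=3.2375 V, P=46.33 W, Q=1.638 W


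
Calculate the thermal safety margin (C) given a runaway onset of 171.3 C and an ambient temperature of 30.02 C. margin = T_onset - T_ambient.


margin = T_onset - T_ambient = 171.3 - 30.02 = 141.28 C

141.28 C


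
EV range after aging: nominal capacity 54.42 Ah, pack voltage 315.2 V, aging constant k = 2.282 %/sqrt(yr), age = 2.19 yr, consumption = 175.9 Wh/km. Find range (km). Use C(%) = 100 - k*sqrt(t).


Step 1: capacity retention = 100 - 2.282 * sqrt(2.19) = 100 - 2.282 * 1.4799 = 96.623%
Step 2: C_now = 54.42 * 96.623/100 = 52.582 Ah
Step 3: E_pack = V * C_now = 315.2 * 52.582 = 16574 Wh
Step 4: range = E_pack / consumption = 16574 / 175.9 = 94.22 km

94.22 km


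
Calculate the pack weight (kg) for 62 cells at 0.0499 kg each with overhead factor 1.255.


m_pack = n * m_cell * overhead = 62 * 0.0499 * 1.255 = 3.883 kg

3.883 kg


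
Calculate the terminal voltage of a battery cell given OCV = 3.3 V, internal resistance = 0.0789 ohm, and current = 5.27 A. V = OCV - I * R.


V = OCV - I*R = 3.3 - 5.27 * 0.0789 = 2.884 V

2.884 V


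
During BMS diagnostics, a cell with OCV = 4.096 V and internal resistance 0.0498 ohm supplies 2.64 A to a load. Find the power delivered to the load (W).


Step 1: V_terminal = OCV - I*R = 4.096 - 2.64 * 0.0498 = 3.9645 V
Step 2: P_out = V_terminal * I = 3.9645 * 2.64 = 10.47 W

10.47 W


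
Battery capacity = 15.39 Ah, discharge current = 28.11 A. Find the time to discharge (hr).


t = capacity / current = 15.39 / 28.11 = 0.5475 hr

0.5475 hr


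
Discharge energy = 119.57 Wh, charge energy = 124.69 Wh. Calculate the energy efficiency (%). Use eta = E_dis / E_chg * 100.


eta_e = E_dis / E_chg * 100 = 119.57 / 124.69 * 100 = 95.89%

95.89%


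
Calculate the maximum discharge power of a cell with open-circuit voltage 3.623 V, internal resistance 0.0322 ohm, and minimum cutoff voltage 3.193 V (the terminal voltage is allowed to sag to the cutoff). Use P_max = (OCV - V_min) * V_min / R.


P_max = (OCV - V_min) * V_min / R = (3.623 - 3.193) * 3.193 / 0.0322 = 0.43 * 3.193 / 0.0322 = 42.64 W

42.64 W


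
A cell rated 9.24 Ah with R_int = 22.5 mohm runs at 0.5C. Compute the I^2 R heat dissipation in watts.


Convert: R = 22.5 mohm = 0.0225 ohm
Step 1: I = C_rate * capacity = 0.5 * 9.24 = 4.62 A
Step 2: Q = I^2 * R = 4.62^2 * 0.0225 = 21.344 * 0.0225 = 0.4802 W

0.4802 W


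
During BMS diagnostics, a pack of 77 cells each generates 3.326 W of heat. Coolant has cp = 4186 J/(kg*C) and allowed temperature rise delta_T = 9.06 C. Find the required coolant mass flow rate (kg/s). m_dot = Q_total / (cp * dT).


Q_total = 77 * 3.326 = 256.1 W
m_dot = Q_total / (cp * dT) = 256.1 / (4186 * 9.06) = 0.006753 kg/s

0.006753 kg/s


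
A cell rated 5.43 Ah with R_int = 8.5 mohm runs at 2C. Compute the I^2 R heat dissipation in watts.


Convert: R = 8.5 mohm = 0.0085 ohm
Step 1: I = C_rate * capacity = 2 * 5.43 = 10.86 A
Step 2: Q = I^2 * R = 10.86^2 * 0.0085 = 117.94 * 0.0085 = 1.002 W

1.002 W


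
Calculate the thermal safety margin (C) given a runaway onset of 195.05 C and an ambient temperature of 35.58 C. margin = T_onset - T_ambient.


Safety margin = 195.05 C - 35.58 C = 159.47 C

159.47 C


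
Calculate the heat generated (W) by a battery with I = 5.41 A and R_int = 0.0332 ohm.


I^2 = 29.268
Q = 29.268 * 0.0332 = 0.9717 W

0.9717 W


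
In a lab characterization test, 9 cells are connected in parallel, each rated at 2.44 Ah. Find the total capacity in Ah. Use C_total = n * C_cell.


C_total = 9 * 2.44 = 21.96 Ah

21.96 Ah


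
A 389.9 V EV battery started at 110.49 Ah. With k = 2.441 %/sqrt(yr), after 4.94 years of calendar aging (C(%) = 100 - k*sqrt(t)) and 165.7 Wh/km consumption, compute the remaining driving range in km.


Step 1: capacity retention = 100 - 2.441 * sqrt(4.94) = 100 - 2.441 * 2.2226 = 94.575%
Step 2: C_now = 110.49 * 94.575/100 = 104.5 Ah
Step 3: E_pack = V * C_now = 389.9 * 104.5 = 40745 Wh
Step 4: range = E_pack / consumption = 40745 / 165.7 = 245.9 km

245.9 km


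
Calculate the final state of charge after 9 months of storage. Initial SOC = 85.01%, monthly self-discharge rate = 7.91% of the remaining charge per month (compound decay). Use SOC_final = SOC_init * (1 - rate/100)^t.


decay = (1 - 7.91/100)^9 = 0.47633
SOC_final = 85.01 * 0.47633 = 40.49%

40.49%


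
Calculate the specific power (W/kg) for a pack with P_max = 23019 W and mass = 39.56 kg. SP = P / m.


SP = P / m = 23019 / 39.56 = 581.9 W/kg

581.9 W/kg


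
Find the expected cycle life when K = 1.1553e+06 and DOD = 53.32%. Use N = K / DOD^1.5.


DOD^1.5 = 389.35
N = K / DOD^1.5 = 1.1553e+06 / 389.35 = 2967

2967 cycles


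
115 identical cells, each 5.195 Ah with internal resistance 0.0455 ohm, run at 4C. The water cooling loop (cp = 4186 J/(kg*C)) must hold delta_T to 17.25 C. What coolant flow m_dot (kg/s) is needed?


Step 1: I = 4 * 5.195 = 20.78 A
Step 2: Q_cell = I^2 * R = 20.78^2 * 0.0455 = 19.647 W
Step 3: Q_total = 115 * 19.647 = 2259.4 W
Step 4: m_dot = Q_total / (cp * dT) = 2259.4 / (4186 * 17.25) = 0.03129 kg/s

0.03129 kg/s


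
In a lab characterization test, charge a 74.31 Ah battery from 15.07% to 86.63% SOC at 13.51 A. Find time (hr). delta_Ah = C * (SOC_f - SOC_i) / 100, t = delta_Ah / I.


Step 1: dSOC = 86.63% - 15.07% = 71.56%
Step 2: delta_Ah = 74.31 * 71.56 / 100 = 53.176 Ah
Step 3: t = 53.176 / 13.51 = 3.936 hr

3.936 hr


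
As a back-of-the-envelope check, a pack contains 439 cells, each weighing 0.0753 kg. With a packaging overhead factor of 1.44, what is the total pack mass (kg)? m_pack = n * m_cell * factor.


Cell mass sum = 439 * 0.0753 = 33.057 kg
With overhead 1.44: m_pack = 33.057 * 1.44 = 47.60 kg

47.60 kg


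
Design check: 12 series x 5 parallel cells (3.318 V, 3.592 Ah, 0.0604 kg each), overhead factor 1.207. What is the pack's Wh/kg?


Step 1: V_pack = 12 * 3.318 = 39.816 V
Step 2: C_pack = 5 * 3.592 = 17.96 Ah
Step 3: E_pack = V_pack * C_pack = 39.816 * 17.96 = 715.1 Wh
Step 4: m_pack = 12 * 5 * 0.0604 * 1.207 = 4.3742 kg
Step 5: ED = E_pack / m_pack = 715.1 / 4.3742 = 163.5 Wh/kg

163.5 Wh/kg


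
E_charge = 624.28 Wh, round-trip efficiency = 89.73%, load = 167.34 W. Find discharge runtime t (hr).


Step 1: E_discharge = eta/100 * E_charge = 89.73/100 * 624.28 = 560.17 Wh
Step 2: t = E_discharge / P = 560.17 / 167.34 = 3.347 hr

3.347 hr


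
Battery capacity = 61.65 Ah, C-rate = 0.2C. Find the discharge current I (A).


I = C_rate * capacity = 0.2 * 61.65 = 12.33 A

12.33 A


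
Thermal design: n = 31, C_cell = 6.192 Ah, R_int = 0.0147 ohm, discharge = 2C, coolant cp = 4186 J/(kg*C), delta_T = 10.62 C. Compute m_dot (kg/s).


Step 1: I = 2 * 6.192 = 12.384 A
Step 2: Q_cell = I^2 * R = 12.384^2 * 0.0147 = 2.2544 W
Step 3: Q_total = 31 * 2.2544 = 69.886 W
Step 4: m_dot = Q_total / (cp * dT) = 69.886 / (4186 * 10.62) = 0.001572 kg/s

0.001572 kg/s


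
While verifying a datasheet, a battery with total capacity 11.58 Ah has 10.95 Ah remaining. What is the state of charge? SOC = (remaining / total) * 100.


SOC% = 10.95 / 11.58 * 100 = 94.56%

94.56%


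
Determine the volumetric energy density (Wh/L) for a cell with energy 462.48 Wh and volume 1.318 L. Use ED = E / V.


ED = E / V = 462.48 / 1.318 = 350.9 Wh/L

350.9 Wh/L


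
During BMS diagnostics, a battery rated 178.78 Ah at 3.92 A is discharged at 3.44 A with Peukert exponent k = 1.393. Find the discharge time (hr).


t_rated = C / I_rated = 178.78 / 3.92 = 45.607 hr
(I_rated/I)^k = (1.1395)^1.393 = 1.1995
t = t_rated * (I_rated/I)^k = 45.607 * 1.1995 = 54.71 hr

54.71 hr


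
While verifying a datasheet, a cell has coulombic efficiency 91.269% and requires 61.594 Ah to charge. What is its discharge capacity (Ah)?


Q_dis = eta/100 * Q_chg = 91.269/100 * 61.594 = 56.22 Ah

56.22 Ah


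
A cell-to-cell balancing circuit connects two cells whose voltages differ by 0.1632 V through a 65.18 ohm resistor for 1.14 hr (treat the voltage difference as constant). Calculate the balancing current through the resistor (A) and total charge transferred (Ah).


First, Ohm's law: I_bal = 0.1632 V / 65.18 ohm = 0.0025038 A
Then Q = I * t = 0.0025038 A * 1.14 hr = 0.002854 Ah

I=0.0025038 A, Q=0.002854 Ah


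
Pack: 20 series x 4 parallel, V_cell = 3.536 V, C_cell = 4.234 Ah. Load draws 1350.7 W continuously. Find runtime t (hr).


Step 1: E_pack = Ns * V_cell * Np * C_cell = 20 * 3.536 * 4 * 4.234 = 1197.7 Wh
Step 2: t = E_pack / P = 1197.7 / 1350.7 = 0.8867 hr

0.8867 hr


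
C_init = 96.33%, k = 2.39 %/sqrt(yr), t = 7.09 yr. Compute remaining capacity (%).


sqrt(t) = sqrt(7.09) = 2.6627
C_final = 96.33 - 2.39 * 2.6627 = 89.97%

89.97%


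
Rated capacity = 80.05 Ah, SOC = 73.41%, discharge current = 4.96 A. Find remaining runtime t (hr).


Step 1: remaining = SOC/100 * C_total = 73.41/100 * 80.05 = 58.765 Ah
Step 2: t = remaining / I = 58.765 / 4.96 = 11.85 hr

11.85 hr


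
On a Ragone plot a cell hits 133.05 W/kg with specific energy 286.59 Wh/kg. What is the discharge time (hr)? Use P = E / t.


t = E / P = 286.59 / 133.05 = 2.154 hr

2.154 hr


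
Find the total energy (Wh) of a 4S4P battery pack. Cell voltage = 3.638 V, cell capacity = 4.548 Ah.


V_pack = 4 * 3.638 = 14.552 V
C_pack = 4 * 4.548 = 18.192 Ah
E = V_pack * C_pack = 14.552 * 18.192 = 264.7 Wh

264.7 Wh


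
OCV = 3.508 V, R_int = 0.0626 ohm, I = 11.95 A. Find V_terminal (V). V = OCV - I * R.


V = OCV - I*R = 3.508 - 11.95 * 0.0626 = 2.760 V

2.760 V


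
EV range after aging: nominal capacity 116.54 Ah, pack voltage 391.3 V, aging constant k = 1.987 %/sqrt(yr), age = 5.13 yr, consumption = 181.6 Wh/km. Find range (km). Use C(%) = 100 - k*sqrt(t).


Step 1: capacity retention = 100 - 1.987 * sqrt(5.13) = 100 - 1.987 * 2.265 = 95.499%
Step 2: C_now = 116.54 * 95.499/100 = 111.29 Ah
Step 3: E_pack = V * C_now = 391.3 * 111.29 = 43548 Wh
Step 4: range = E_pack / consumption = 43548 / 181.6 = 239.8 km

239.8 km


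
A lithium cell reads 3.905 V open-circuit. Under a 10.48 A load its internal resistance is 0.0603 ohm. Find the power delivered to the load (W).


Step 1: V_terminal = OCV - I*R = 3.905 - 10.48 * 0.0603 = 3.2731 V
Step 2: P_out = V_terminal * I = 3.2731 * 10.48 = 34.30 W

34.30 W


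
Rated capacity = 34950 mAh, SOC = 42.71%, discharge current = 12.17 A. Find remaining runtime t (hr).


Convert: C_total = 34950 mAh = 34.95 Ah
Step 1: remaining = SOC/100 * C_total = 42.71/100 * 34.95 = 14.927 Ah
Step 2: t = remaining / I = 14.927 / 12.17 = 1.227 hr

1.227 hr


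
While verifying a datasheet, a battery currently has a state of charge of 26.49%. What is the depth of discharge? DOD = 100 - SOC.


DOD = 100 - SOC = 100 - 26.49 = 73.51%

73.51%


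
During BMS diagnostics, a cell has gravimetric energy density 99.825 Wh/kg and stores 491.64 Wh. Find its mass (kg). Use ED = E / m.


m = E / ED = 491.64 / 99.825 = 4.925 kg

4.925 kg


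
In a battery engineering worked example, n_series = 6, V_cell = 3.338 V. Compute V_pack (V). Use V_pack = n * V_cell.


With 6 cells in series at 3.338 V each, V_pack = 20.028 V

20.028 V


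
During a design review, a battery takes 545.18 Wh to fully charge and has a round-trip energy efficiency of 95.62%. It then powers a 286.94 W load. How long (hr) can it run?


Step 1: E_discharge = eta/100 * E_charge = 95.62/100 * 545.18 = 521.3 Wh
Step 2: t = E_discharge / P = 521.3 / 286.94 = 1.817 hr

1.817 hr


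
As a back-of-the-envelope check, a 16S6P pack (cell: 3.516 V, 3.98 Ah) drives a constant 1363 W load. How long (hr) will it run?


Step 1: E_pack = Ns * V_cell * Np * C_cell = 16 * 3.516 * 6 * 3.98 = 1343.4 Wh
Step 2: t = E_pack / P = 1343.4 / 1363 = 0.9856 hr

0.9856 hr


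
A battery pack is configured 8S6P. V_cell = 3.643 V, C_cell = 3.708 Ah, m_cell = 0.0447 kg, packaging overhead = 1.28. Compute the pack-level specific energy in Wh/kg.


Step 1: V_pack = 8 * 3.643 = 29.144 V
Step 2: C_pack = 6 * 3.708 = 22.248 Ah
Step 3: E_pack = V_pack * C_pack = 29.144 * 22.248 = 648.4 Wh
Step 4: m_pack = 8 * 6 * 0.0447 * 1.28 = 2.7464 kg
Step 5: ED = E_pack / m_pack = 648.4 / 2.7464 = 236.1 Wh/kg

236.1 Wh/kg


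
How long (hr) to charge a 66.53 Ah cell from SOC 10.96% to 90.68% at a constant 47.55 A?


delta_Ah = 66.53 * (90.68 - 10.96) / 100 = 53.038 Ah
t = delta_Ah / I = 53.038 / 47.55 = 1.115 hr

1.115 hr


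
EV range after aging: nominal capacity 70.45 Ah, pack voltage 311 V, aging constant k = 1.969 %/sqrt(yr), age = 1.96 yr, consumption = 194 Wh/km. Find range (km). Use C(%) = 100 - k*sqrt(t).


Step 1: capacity retention = 100 - 1.969 * sqrt(1.96) = 100 - 1.969 * 1.4 = 97.243%
Step 2: C_now = 70.45 * 97.243/100 = 68.508 Ah
Step 3: E_pack = V * C_now = 311 * 68.508 = 21306 Wh
Step 4: range = E_pack / consumption = 21306 / 194 = 109.8 km

109.8 km


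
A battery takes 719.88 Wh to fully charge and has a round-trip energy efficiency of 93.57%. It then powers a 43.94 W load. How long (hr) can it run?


Step 1: E_discharge = eta/100 * E_charge = 93.57/100 * 719.88 = 673.59 Wh
Step 2: t = E_discharge / P = 673.59 / 43.94 = 15.33 hr

15.33 hr


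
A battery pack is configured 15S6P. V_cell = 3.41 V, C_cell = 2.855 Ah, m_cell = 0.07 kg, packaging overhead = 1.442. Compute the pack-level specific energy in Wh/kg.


Step 1: V_pack = 15 * 3.41 = 51.15 V
Step 2: C_pack = 6 * 2.855 = 17.13 Ah
Step 3: E_pack = V_pack * C_pack = 51.15 * 17.13 = 876.2 Wh
Step 4: m_pack = 15 * 6 * 0.07 * 1.442 = 9.0846 kg
Step 5: ED = E_pack / m_pack = 876.2 / 9.0846 = 96.45 Wh/kg

96.45 Wh/kg


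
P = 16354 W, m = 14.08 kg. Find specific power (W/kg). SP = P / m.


Specific power = 16354 W / 14.08 kg = 1162 W/kg

1162 W/kg


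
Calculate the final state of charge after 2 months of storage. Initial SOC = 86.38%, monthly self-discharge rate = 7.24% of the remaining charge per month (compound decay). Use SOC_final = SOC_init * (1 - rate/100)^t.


decay = (1 - 7.24/100)^2 = 0.86044
SOC_final = 86.38 * 0.86044 = 74.32%

74.32%


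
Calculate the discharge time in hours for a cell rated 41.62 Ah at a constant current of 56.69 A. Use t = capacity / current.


Runtime = 41.62 Ah / 56.69 A = 0.7342 hr

0.7342 hr


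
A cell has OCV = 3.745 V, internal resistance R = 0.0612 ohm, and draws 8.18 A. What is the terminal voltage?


V = OCV - I*R = 3.745 - 8.18 * 0.0612 = 3.244 V

3.244 V


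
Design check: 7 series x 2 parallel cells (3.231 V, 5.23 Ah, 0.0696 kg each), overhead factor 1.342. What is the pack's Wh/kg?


Step 1: V_pack = 7 * 3.231 = 22.617 V
Step 2: C_pack = 2 * 5.23 = 10.46 Ah
Step 3: E_pack = V_pack * C_pack = 22.617 * 10.46 = 236.57 Wh
Step 4: m_pack = 7 * 2 * 0.0696 * 1.342 = 1.3076 kg
Step 5: ED = E_pack / m_pack = 236.57 / 1.3076 = 180.9 Wh/kg

180.9 Wh/kg


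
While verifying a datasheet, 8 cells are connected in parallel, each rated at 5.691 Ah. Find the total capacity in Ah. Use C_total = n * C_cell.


Parallel capacities add: 8 * 5.691 Ah = 45.528 Ah

45.528 Ah


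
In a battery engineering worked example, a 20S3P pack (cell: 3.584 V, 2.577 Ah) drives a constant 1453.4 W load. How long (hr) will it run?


Step 1: E_pack = Ns * V_cell * Np * C_cell = 20 * 3.584 * 3 * 2.577 = 554.16 Wh
Step 2: t = E_pack / P = 554.16 / 1453.4 = 0.3813 hr

0.3813 hr


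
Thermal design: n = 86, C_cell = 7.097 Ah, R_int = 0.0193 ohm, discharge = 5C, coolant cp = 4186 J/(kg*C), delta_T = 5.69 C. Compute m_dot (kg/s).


Step 1: I = 5 * 7.097 = 35.485 A
Step 2: Q_cell = I^2 * R = 35.485^2 * 0.0193 = 24.302 W
Step 3: Q_total = 86 * 24.302 = 2090 W
Step 4: m_dot = Q_total / (cp * dT) = 2090 / (4186 * 5.69) = 0.08775 kg/s

0.08775 kg/s


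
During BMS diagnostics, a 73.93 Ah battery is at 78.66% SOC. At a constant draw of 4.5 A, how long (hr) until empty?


Step 1: remaining = SOC/100 * C_total = 78.66/100 * 73.93 = 58.153 Ah
Step 2: t = remaining / I = 58.153 / 4.5 = 12.92 hr

12.92 hr


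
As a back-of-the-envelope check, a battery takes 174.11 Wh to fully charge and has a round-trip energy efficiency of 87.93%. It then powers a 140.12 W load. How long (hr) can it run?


Step 1: E_discharge = eta/100 * E_charge = 87.93/100 * 174.11 = 153.09 Wh
Step 2: t = E_discharge / P = 153.09 / 140.12 = 1.093 hr

1.093 hr


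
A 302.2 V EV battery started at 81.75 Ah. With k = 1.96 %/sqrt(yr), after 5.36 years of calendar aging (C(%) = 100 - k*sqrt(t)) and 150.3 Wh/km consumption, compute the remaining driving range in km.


Step 1: capacity retention = 100 - 1.96 * sqrt(5.36) = 100 - 1.96 * 2.3152 = 95.462%
Step 2: C_now = 81.75 * 95.462/100 = 78.04 Ah
Step 3: E_pack = V * C_now = 302.2 * 78.04 = 23584 Wh
Step 4: range = E_pack / consumption = 23584 / 150.3 = 156.9 km

156.9 km


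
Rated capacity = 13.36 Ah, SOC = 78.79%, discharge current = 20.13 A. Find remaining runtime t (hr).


Step 1: remaining = SOC/100 * C_total = 78.79/100 * 13.36 = 10.526 Ah
Step 2: t = remaining / I = 10.526 / 20.13 = 0.5229 hr

0.5229 hr


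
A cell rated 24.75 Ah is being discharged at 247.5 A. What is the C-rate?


Rearranging: C_rate = 247.5 / 24.75 = 10C

10C


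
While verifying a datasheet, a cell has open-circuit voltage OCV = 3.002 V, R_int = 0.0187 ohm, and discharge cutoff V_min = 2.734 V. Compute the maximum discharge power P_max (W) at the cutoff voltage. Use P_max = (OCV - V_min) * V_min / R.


dV = OCV - V_min = 0.268 V (so I_max = dV / R)
P_max = dV * V_min / R = 0.268 * 2.734 / 0.0187 = 39.18 W

39.18 W


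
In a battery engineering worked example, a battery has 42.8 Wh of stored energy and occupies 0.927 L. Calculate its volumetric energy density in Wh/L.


ED = E / V = 42.8 / 0.927 = 46.17 Wh/L

46.17 Wh/L


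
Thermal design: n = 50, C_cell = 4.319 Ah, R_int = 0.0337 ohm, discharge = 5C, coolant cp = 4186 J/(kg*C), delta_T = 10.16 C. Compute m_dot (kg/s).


Step 1: I = 5 * 4.319 = 21.595 A
Step 2: Q_cell = I^2 * R = 21.595^2 * 0.0337 = 15.716 W
Step 3: Q_total = 50 * 15.716 = 785.8 W
Step 4: m_dot = Q_total / (cp * dT) = 785.8 / (4186 * 10.16) = 0.01848 kg/s

0.01848 kg/s


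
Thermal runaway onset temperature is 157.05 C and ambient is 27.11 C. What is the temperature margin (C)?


Safety margin = 157.05 C - 27.11 C = 129.94 C

129.94 C


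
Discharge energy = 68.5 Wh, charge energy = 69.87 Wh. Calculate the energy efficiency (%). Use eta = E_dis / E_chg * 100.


eta_e = E_dis / E_chg * 100 = 68.5 / 69.87 * 100 = 98.04%

98.04%


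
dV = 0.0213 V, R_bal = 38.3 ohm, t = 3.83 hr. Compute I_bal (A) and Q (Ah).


First, Ohm's law: I_bal = 0.0213 V / 38.3 ohm = 5.5614e-04 A
Then Q = I * t = 5.5614e-04 A * 3.83 hr = 0.002130 Ah

I=5.5614e-04 A, Q=0.002130 Ah


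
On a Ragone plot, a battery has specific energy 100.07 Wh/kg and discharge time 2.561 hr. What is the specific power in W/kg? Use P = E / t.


Specific power = 100.07 Wh/kg / 2.561 hr = 39.07 W/kg

39.07 W/kg


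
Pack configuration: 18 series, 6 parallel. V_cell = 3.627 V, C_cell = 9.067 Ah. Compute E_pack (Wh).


V_pack = 18 * 3.627 = 65.286 V
C_pack = 6 * 9.067 = 54.402 Ah
E = V_pack * C_pack = 65.286 * 54.402 = 3552 Wh

3552 Wh


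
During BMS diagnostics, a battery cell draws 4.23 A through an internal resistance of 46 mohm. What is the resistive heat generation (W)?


Convert: R = 46 mohm = 0.046 ohm
Q = I^2 * R = 4.23^2 * 0.046 = 0.8231 W

0.8231 W


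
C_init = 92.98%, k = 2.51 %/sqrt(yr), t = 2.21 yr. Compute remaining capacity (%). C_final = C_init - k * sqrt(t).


Step 1: sqrt(2.21 yr) = 1.4866
Step 2: drop = 2.51 * 1.4866 = 3.7314
Step 3: C_final = 92.98 - 3.7314 = 89.25%

89.25%


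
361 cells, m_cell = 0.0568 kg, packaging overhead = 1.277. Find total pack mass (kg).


Cell mass sum = 361 * 0.0568 = 20.505 kg
With overhead 1.277: m_pack = 20.505 * 1.277 = 26.18 kg

26.18 kg


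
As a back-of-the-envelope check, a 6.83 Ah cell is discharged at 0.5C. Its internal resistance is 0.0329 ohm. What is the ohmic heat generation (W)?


Step 1: I = C_rate * capacity = 0.5 * 6.83 = 3.415 A
Step 2: Q = I^2 * R = 3.415^2 * 0.0329 = 11.662 * 0.0329 = 0.3837 W

0.3837 W


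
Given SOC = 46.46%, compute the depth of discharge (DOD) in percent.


DOD = 100 - SOC = 100 - 46.46 = 53.54%

53.54%


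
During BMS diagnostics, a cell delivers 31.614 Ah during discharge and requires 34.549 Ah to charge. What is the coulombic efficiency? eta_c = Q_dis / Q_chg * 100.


eta_c = Q_dis / Q_chg * 100 = 31.614 / 34.549 * 100 = 91.50%

91.50%


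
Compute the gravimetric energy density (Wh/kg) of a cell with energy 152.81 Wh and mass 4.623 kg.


ED = E / m = 152.81 / 4.623 = 33.05 Wh/kg

33.05 Wh/kg


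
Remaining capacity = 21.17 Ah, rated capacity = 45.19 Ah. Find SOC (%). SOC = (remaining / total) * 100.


SOC% = 21.17 / 45.19 * 100 = 46.85%

46.85%


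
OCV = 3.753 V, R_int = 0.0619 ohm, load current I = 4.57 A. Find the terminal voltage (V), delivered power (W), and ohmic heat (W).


Step 1: V_terminal = OCV - I*R = 3.753 - 4.57 * 0.0619 = 3.4701 V
Step 2: P_out = V_terminal * I = 3.4701 * 4.57 = 15.86 W
Step 3: Q = I^2 * R = 4.57^2 * 0.0619 = 1.293 W

V=3.4701 V, P=15.86 W, Q=1.293 W


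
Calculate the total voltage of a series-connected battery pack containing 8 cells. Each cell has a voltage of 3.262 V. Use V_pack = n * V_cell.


With 8 cells in series at 3.262 V each, V_pack = 26.096 V

26.096 V


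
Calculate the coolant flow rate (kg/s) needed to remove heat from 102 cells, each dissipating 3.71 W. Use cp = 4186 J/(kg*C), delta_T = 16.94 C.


Step 1: Total heat Q = 102 * 3.71 W = 378.42 W
Step 2: denom = cp * dT = 4186 * 16.94 = 70911
Step 3: m_dot = 378.42 / 70911 = 0.005337 kg/s

0.005337 kg/s


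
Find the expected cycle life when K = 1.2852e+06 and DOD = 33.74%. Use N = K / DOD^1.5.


Step 1: DOD^1.5 = 33.74^1.5 = 195.98
Step 2: N = 1.2852e+06 / 195.98 = 6558 cycles

6558 cycles


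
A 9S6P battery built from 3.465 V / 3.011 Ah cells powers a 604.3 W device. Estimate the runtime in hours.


Step 1: E_pack = Ns * V_cell * Np * C_cell = 9 * 3.465 * 6 * 3.011 = 563.39 Wh
Step 2: t = E_pack / P = 563.39 / 604.3 = 0.9323 hr

0.9323 hr


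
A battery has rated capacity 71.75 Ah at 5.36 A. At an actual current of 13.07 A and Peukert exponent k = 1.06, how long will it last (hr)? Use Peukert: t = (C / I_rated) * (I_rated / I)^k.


Step 1: t_rated = C / I_rated = 71.75 / 5.36 = 13.386 hr
Step 2: ratio = 5.36 / 13.07 = 0.4101
Step 3: ratio^k = 0.4101^1.06 = 0.38874
Step 4: t = t_rated * ratio^k = 13.386 * 0.38874 = 5.204 hr

5.204 hr
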